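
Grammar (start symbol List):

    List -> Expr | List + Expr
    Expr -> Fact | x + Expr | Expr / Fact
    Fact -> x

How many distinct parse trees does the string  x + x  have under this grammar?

Parse trees for x + x:
  [List [Expr x + [Expr [Fact x]]]]
  [List [List [Expr [Fact x]]] + [Expr [Fact x]]]

2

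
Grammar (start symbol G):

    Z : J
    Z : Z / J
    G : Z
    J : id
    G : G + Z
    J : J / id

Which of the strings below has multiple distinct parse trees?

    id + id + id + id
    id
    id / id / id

id / id / id

id + id + id + id: 1 tree
id: 1 tree
id / id / id: 4 trees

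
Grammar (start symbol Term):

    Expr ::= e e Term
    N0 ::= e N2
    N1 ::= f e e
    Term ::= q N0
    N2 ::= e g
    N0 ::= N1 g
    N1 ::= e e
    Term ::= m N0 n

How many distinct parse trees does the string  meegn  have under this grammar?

2

Parse trees for meegn:
  [Term m [N0 e [N2 e g]] n]
  [Term m [N0 [N1 e e] g] n]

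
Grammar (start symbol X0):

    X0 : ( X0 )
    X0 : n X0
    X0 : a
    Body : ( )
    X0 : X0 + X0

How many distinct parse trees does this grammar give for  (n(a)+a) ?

2

Parse trees for (n(a)+a):
  [X0 ( [X0 n [X0 [X0 ( [X0 a] )] + [X0 a]]] )]
  [X0 ( [X0 [X0 n [X0 ( [X0 a] )]] + [X0 a]] )]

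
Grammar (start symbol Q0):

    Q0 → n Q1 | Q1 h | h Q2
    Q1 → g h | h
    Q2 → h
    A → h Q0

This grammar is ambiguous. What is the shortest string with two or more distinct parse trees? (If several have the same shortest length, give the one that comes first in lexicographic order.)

length 2: h h has 2 parse trees

Two derivations of h h:
  Q0 ⇒ Q1 h ⇒ h h
  Q0 ⇒ h Q2 ⇒ h h

h h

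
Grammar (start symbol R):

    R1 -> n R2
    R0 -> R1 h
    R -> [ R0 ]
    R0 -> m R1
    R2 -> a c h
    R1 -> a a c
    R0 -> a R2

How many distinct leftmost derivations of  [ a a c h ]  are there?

Parse trees for [ a a c h ]:
  [R [ [R0 [R1 a a c] h] ]]
  [R [ [R0 a [R2 a c h]] ]]

2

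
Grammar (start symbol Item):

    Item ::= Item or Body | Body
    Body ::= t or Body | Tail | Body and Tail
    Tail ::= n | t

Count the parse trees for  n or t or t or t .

Parse trees for n or t or t or t:
  [Item [Item [Body [Tail n]]] or [Body t or [Body t or [Body [Tail t]]]]]
  [Item [Item [Item [Body [Tail n]]] or [Body [Tail t]]] or [Body t or [Body [Tail t]]]]
  [Item [Item [Item [Body [Tail n]]] or [Body t or [Body [Tail t]]]] or [Body [Tail t]]]
  [Item [Item [Item [Item [Body [Tail n]]] or [Body [Tail t]]] or [Body [Tail t]]] or [Body [Tail t]]]

4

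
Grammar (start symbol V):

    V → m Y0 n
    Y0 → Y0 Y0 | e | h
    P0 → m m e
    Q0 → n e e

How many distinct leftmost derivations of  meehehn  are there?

Parse trees for meehehn (showing first 6 of 14):
  [V m [Y0 [Y0 e] [Y0 [Y0 e] [Y0 [Y0 h] [Y0 [Y0 e] [Y0 h]]]]] n]
  [V m [Y0 [Y0 e] [Y0 [Y0 e] [Y0 [Y0 [Y0 h] [Y0 e]] [Y0 h]]]] n]
  [V m [Y0 [Y0 e] [Y0 [Y0 [Y0 e] [Y0 h]] [Y0 [Y0 e] [Y0 h]]]] n]
  [V m [Y0 [Y0 e] [Y0 [Y0 [Y0 e] [Y0 [Y0 h] [Y0 e]]] [Y0 h]]] n]
  [V m [Y0 [Y0 e] [Y0 [Y0 [Y0 [Y0 e] [Y0 h]] [Y0 e]] [Y0 h]]] n]
  [V m [Y0 [Y0 [Y0 e] [Y0 e]] [Y0 [Y0 h] [Y0 [Y0 e] [Y0 h]]]] n]

14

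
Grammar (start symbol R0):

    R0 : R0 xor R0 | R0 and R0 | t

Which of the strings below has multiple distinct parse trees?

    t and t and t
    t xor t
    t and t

t and t and t: 2 trees
t xor t: 1 tree
t and t: 1 tree

t and t and t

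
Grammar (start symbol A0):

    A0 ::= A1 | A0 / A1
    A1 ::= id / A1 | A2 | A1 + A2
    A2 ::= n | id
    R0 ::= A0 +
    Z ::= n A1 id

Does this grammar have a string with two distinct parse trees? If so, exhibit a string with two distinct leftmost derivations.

Ambiguous

Witness: id / id

Derivation 1: A0 ⇒ A1 ⇒ id / A1 ⇒ id / A2 ⇒ id / id
Derivation 2: A0 ⇒ A0 / A1 ⇒ A1 / A1 ⇒ A2 / A1 ⇒ id / A1 ⇒ id / A2 ⇒ id / id

Two distinct leftmost derivations for the same string.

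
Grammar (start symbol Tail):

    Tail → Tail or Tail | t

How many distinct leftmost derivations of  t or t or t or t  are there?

Parse trees for t or t or t or t:
  [Tail [Tail t] or [Tail [Tail t] or [Tail [Tail t] or [Tail t]]]]
  [Tail [Tail t] or [Tail [Tail [Tail t] or [Tail t]] or [Tail t]]]
  [Tail [Tail [Tail t] or [Tail t]] or [Tail [Tail t] or [Tail t]]]
  [Tail [Tail [Tail t] or [Tail [Tail t] or [Tail t]]] or [Tail t]]
  [Tail [Tail [Tail [Tail t] or [Tail t]] or [Tail t]] or [Tail t]]

5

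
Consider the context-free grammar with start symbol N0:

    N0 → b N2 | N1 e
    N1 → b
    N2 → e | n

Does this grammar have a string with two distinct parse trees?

Witness: b e

Derivation 1: N0 ⇒ b N2 ⇒ b e
Derivation 2: N0 ⇒ N1 e ⇒ b e

Two distinct leftmost derivations for the same string.

Ambiguous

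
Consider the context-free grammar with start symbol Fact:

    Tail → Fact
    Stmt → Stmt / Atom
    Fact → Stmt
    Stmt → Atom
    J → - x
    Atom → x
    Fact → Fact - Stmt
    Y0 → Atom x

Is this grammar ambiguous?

Only Fact, Stmt, Atom are reachable from Fact; ignoring the rest: The grammar is stratified — Fact handles '-' (left-recursive), Stmt handles '/', Atom atoms. Each operator has a fixed associativity and precedence level, so every string has one parse.

Unambiguous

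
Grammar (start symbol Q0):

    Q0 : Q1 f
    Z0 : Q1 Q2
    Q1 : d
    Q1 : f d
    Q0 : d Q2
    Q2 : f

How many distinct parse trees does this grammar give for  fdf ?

1

Parse trees for fdf:
  [Q0 [Q1 f d] f]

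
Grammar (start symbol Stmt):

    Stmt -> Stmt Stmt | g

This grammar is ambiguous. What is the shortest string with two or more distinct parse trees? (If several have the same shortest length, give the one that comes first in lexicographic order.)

g g g

length 1: no string has ≥2 trees
length 2: no string has ≥2 trees
length 3: g g g has 2 parse trees

Two derivations of g g g:
  Stmt ⇒ Stmt Stmt ⇒ Stmt Stmt Stmt ⇒ g Stmt Stmt ⇒ g g Stmt ⇒ g g g
  Stmt ⇒ Stmt Stmt ⇒ g Stmt ⇒ g Stmt Stmt ⇒ g g Stmt ⇒ g g g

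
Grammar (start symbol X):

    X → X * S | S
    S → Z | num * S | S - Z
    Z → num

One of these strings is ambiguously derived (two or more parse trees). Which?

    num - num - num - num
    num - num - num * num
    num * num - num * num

num * num - num * num

num - num - num - num: 1 tree
num - num - num * num: 1 tree
num * num - num * num: 3 trees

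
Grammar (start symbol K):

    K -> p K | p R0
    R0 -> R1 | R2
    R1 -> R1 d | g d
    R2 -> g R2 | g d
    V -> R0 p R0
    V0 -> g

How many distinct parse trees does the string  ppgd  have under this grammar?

2

Parse trees for ppgd:
  [K p [K p [R0 [R1 g d]]]]
  [K p [K p [R0 [R2 g d]]]]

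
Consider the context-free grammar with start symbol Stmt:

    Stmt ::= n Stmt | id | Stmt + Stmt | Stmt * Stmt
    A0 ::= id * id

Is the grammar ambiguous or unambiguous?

Witness: n id * id

Derivation 1: Stmt ⇒ n Stmt ⇒ n Stmt * Stmt ⇒ n id * Stmt ⇒ n id * id
Derivation 2: Stmt ⇒ Stmt * Stmt ⇒ n Stmt * Stmt ⇒ n id * Stmt ⇒ n id * id

Two distinct leftmost derivations for the same string.

Ambiguous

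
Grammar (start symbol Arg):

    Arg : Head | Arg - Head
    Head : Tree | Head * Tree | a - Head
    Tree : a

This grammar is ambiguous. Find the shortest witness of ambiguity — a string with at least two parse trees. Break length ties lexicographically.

length 1: no string has ≥2 trees
length 3: a - a has 2 parse trees

Two derivations of a - a:
  Arg ⇒ Head ⇒ a - Head ⇒ a - Tree ⇒ a - a
  Arg ⇒ Arg - Head ⇒ Head - Head ⇒ Tree - Head ⇒ a - Head ⇒ a - Tree ⇒ a - a

a - a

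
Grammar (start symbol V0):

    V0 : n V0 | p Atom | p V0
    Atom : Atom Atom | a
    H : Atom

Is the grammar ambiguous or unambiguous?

Ambiguous

Witness: p a a a

Derivation 1: V0 ⇒ p Atom ⇒ p Atom Atom ⇒ p Atom Atom Atom ⇒ p a Atom Atom ⇒ p a a Atom ⇒ p a a a
Derivation 2: V0 ⇒ p Atom ⇒ p Atom Atom ⇒ p a Atom ⇒ p a Atom Atom ⇒ p a a Atom ⇒ p a a a

Two distinct leftmost derivations for the same string.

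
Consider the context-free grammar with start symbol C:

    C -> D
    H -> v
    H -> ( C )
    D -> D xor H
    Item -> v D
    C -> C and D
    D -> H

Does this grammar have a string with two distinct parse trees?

Only C, D, H are reachable from C; ignoring the rest: C → C and D | D  ;  D → D xor H | H  — a left-associative chain with H at the bottom. Each string factors uniquely by precedence.

Unambiguous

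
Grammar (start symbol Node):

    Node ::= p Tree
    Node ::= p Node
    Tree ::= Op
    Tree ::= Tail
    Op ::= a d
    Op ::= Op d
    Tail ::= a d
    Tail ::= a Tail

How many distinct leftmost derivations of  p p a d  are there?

2

Parse trees for p p a d:
  [Node p [Node p [Tree [Op a d]]]]
  [Node p [Node p [Tree [Tail a d]]]]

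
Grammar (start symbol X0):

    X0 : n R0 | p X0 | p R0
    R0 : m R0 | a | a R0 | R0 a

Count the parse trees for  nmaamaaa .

Parse trees for nmaamaaa (showing first 6 of 22):
  [X0 n [R0 m [R0 a [R0 a [R0 m [R0 a [R0 a [R0 a]]]]]]]]
  [X0 n [R0 m [R0 a [R0 a [R0 m [R0 a [R0 [R0 a] a]]]]]]]
  [X0 n [R0 m [R0 a [R0 a [R0 m [R0 [R0 a [R0 a]] a]]]]]]
  [X0 n [R0 m [R0 a [R0 a [R0 m [R0 [R0 [R0 a] a] a]]]]]]
  [X0 n [R0 m [R0 a [R0 a [R0 [R0 m [R0 a [R0 a]]] a]]]]]
  [X0 n [R0 m [R0 a [R0 a [R0 [R0 m [R0 [R0 a] a]] a]]]]]

22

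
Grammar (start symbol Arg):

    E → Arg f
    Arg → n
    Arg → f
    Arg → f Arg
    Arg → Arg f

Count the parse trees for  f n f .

Parse trees for f n f:
  [Arg f [Arg [Arg n] f]]
  [Arg [Arg f [Arg n]] f]

2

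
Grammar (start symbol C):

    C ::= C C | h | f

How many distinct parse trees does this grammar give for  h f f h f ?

14

Parse trees for h f f h f (showing first 6 of 14):
  [C [C h] [C [C f] [C [C f] [C [C h] [C f]]]]]
  [C [C h] [C [C f] [C [C [C f] [C h]] [C f]]]]
  [C [C h] [C [C [C f] [C f]] [C [C h] [C f]]]]
  [C [C h] [C [C [C f] [C [C f] [C h]]] [C f]]]
  [C [C h] [C [C [C [C f] [C f]] [C h]] [C f]]]
  [C [C [C h] [C f]] [C [C f] [C [C h] [C f]]]]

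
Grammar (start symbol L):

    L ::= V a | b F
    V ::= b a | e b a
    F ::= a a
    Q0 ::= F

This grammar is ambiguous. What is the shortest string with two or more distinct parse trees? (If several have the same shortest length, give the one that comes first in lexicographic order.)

b a a

length 3: b a a has 2 parse trees

Two derivations of b a a:
  L ⇒ V a ⇒ b a a
  L ⇒ b F ⇒ b a a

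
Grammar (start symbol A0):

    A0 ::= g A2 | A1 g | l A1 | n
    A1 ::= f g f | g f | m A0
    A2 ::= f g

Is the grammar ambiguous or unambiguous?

Ambiguous

Witness: g f g

Derivation 1: A0 ⇒ g A2 ⇒ g f g
Derivation 2: A0 ⇒ A1 g ⇒ g f g

Two distinct leftmost derivations for the same string.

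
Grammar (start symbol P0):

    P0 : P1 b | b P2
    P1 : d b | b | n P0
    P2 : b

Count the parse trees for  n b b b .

Parse trees for n b b b:
  [P0 [P1 n [P0 [P1 b] b]] b]
  [P0 [P1 n [P0 b [P2 b]]] b]

2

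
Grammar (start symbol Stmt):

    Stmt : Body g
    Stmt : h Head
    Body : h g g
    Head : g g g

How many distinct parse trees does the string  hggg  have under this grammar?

2

Parse trees for hggg:
  [Stmt [Body h g g] g]
  [Stmt h [Head g g g]]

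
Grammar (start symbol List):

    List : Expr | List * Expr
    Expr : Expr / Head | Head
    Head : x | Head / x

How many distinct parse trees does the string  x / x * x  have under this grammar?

2

Parse trees for x / x * x:
  [List [List [Expr [Expr [Head x]] / [Head x]]] * [Expr [Head x]]]
  [List [List [Expr [Head [Head x] / x]]] * [Expr [Head x]]]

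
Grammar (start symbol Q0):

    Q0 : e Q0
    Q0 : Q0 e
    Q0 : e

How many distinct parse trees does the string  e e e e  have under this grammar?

8

Parse trees for e e e e:
  [Q0 e [Q0 e [Q0 e [Q0 e]]]]
  [Q0 e [Q0 e [Q0 [Q0 e] e]]]
  [Q0 e [Q0 [Q0 e [Q0 e]] e]]
  [Q0 e [Q0 [Q0 [Q0 e] e] e]]
  [Q0 [Q0 e [Q0 e [Q0 e]]] e]
  [Q0 [Q0 e [Q0 [Q0 e] e]] e]
  [Q0 [Q0 [Q0 e [Q0 e]] e] e]
  [Q0 [Q0 [Q0 [Q0 e] e] e] e]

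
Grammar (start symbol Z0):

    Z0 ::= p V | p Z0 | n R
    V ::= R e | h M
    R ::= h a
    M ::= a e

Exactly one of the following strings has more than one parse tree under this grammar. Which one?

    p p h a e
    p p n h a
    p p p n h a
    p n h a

p p h a e: 2 trees
p p n h a: 1 tree
p p p n h a: 1 tree
p n h a: 1 tree

p p h a e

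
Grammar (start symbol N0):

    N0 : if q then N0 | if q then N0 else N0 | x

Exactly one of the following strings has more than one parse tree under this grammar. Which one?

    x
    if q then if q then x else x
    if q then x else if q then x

x: 1 tree
if q then if q then x else x: 2 trees
if q then x else if q then x: 1 tree

if q then if q then x else x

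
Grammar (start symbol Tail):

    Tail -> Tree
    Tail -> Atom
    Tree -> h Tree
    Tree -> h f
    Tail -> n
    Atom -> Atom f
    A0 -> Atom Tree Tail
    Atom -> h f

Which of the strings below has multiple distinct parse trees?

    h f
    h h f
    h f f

h f

h f: 2 trees
h h f: 1 tree
h f f: 1 tree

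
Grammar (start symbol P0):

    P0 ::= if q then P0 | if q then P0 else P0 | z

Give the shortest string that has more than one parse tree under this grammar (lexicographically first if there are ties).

if q then if q then z else z

length 1: no string has ≥2 trees
length 4: no string has ≥2 trees
length 6: no string has ≥2 trees
length 7: no string has ≥2 trees
length 9: if q then if q then z else z has 2 parse trees

Two derivations of if q then if q then z else z:
  P0 ⇒ if q then P0 ⇒ if q then if q then P0 else P0 ⇒ if q then if q then z else P0 ⇒ if q then if q then z else z
  P0 ⇒ if q then P0 else P0 ⇒ if q then if q then P0 else P0 ⇒ if q then if q then z else P0 ⇒ if q then if q then z else z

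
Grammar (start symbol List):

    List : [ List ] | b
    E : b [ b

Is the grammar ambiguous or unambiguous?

Unambiguous

(E is unreachable from List, so its rules don't affect L(List).) L(List) is { openⁿ atom closeⁿ : n ≥ 0 }. The bracket depth fixes n, and the derivation is forced at every step.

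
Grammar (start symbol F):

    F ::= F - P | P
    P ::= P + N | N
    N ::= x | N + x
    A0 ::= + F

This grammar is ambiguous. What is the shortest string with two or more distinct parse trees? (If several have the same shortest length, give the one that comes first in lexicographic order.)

x + x

length 1: no string has ≥2 trees
length 3: x + x has 2 parse trees

Two derivations of x + x:
  F ⇒ P ⇒ P + N ⇒ N + N ⇒ x + N ⇒ x + x
  F ⇒ P ⇒ N ⇒ N + x ⇒ x + x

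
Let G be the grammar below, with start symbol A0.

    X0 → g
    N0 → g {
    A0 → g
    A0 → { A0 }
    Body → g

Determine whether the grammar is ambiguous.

Only A0 is reachable from A0; ignoring the rest: L(A0) is { openⁿ atom closeⁿ : n ≥ 0 }. The bracket depth fixes n, and the derivation is forced at every step.

Unambiguous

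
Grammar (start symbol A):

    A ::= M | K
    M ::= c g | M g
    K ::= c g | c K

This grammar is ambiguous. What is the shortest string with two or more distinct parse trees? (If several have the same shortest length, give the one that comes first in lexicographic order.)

c g

length 2: c g has 2 parse trees

Two derivations of c g:
  A ⇒ M ⇒ c g
  A ⇒ K ⇒ c g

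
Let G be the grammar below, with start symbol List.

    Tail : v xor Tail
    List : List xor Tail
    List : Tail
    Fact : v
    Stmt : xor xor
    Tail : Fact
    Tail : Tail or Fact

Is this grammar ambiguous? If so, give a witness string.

Witness: v xor v

Derivation 1: List ⇒ List xor Tail ⇒ Tail xor Tail ⇒ Fact xor Tail ⇒ v xor Tail ⇒ v xor Fact ⇒ v xor v
Derivation 2: List ⇒ Tail ⇒ v xor Tail ⇒ v xor Fact ⇒ v xor v

Two distinct leftmost derivations for the same string.

Ambiguous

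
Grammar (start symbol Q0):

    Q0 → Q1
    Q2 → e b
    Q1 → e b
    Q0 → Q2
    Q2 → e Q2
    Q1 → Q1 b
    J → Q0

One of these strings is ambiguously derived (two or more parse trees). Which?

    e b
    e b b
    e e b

e b: 2 trees
e b b: 1 tree
e e b: 1 tree

e b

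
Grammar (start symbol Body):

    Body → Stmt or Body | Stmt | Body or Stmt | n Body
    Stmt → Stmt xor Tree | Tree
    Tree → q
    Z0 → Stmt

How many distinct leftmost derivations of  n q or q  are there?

3

Parse trees for n q or q:
  [Body [Body n [Body [Stmt [Tree q]]]] or [Stmt [Tree q]]]
  [Body n [Body [Stmt [Tree q]] or [Body [Stmt [Tree q]]]]]
  [Body n [Body [Body [Stmt [Tree q]]] or [Stmt [Tree q]]]]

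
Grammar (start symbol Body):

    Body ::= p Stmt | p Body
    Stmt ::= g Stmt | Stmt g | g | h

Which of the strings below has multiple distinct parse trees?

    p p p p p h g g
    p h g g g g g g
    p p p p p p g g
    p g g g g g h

p p p p p h g g: 1 tree
p h g g g g g g: 1 tree
p p p p p p g g: 2 trees
p g g g g g h: 1 tree

p p p p p p g g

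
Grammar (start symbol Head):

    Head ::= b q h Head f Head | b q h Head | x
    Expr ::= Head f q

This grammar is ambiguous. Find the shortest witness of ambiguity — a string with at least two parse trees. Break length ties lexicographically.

b q h b q h x f x

length 1: no string has ≥2 trees
length 4: no string has ≥2 trees
length 6: no string has ≥2 trees
length 7: no string has ≥2 trees
length 9: b q h b q h x f x has 2 parse trees

Two derivations of b q h b q h x f x:
  Head ⇒ b q h Head f Head ⇒ b q h b q h Head f Head ⇒ b q h b q h x f Head ⇒ b q h b q h x f x
  Head ⇒ b q h Head ⇒ b q h b q h Head f Head ⇒ b q h b q h x f Head ⇒ b q h b q h x f x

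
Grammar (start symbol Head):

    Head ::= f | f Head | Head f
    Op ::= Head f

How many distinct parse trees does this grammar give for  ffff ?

Parse trees for ffff:
  [Head f [Head f [Head f [Head f]]]]
  [Head f [Head f [Head [Head f] f]]]
  [Head f [Head [Head f [Head f]] f]]
  [Head f [Head [Head [Head f] f] f]]
  [Head [Head f [Head f [Head f]]] f]
  [Head [Head f [Head [Head f] f]] f]
  [Head [Head [Head f [Head f]] f] f]
  [Head [Head [Head [Head f] f] f] f]

8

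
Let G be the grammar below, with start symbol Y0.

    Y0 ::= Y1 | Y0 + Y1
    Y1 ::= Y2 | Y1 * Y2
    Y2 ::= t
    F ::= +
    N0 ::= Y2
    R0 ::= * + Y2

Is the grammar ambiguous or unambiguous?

Only Y0, Y1, Y2 are reachable from Y0; ignoring the rest: The grammar is stratified — Y0 handles '+' (left-recursive), Y1 handles '*', Y2 atoms. Each operator has a fixed associativity and precedence level, so every string has one parse.

Unambiguous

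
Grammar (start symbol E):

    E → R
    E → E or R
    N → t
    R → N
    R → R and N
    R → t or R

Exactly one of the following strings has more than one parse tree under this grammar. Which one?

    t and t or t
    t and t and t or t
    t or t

t and t or t: 1 tree
t and t and t or t: 1 tree
t or t: 2 trees

t or t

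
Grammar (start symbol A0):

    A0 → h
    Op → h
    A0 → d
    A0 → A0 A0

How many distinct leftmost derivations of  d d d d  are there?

Parse trees for d d d d:
  [A0 [A0 d] [A0 [A0 d] [A0 [A0 d] [A0 d]]]]
  [A0 [A0 d] [A0 [A0 [A0 d] [A0 d]] [A0 d]]]
  [A0 [A0 [A0 d] [A0 d]] [A0 [A0 d] [A0 d]]]
  [A0 [A0 [A0 d] [A0 [A0 d] [A0 d]]] [A0 d]]
  [A0 [A0 [A0 [A0 d] [A0 d]] [A0 d]] [A0 d]]

5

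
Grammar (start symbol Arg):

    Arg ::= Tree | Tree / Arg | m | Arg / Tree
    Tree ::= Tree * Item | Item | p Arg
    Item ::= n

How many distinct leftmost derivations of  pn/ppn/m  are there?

Parse trees for pn/ppn/m (showing first 6 of 12):
  [Arg [Tree p [Arg [Tree [Item n]] / [Arg [Tree p [Arg [Tree p [Arg [Tree [Item n]] / [Arg m]]]]]]]]]
  [Arg [Tree p [Arg [Tree [Item n]] / [Arg [Tree p [Arg [Tree p [Arg [Tree [Item n]]]] / [Arg m]]]]]]]
  [Arg [Tree p [Arg [Tree [Item n]] / [Arg [Tree p [Arg [Tree p [Arg [Tree [Item n]]]]]] / [Arg m]]]]]
  [Arg [Tree p [Arg [Arg [Tree [Item n]]] / [Tree p [Arg [Tree p [Arg [Tree [Item n]] / [Arg m]]]]]]]]
  [Arg [Tree p [Arg [Arg [Tree [Item n]]] / [Tree p [Arg [Tree p [Arg [Tree [Item n]]]] / [Arg m]]]]]]
  [Arg [Tree p [Arg [Tree [Item n]]]] / [Arg [Tree p [Arg [Tree p [Arg [Tree [Item n]] / [Arg m]]]]]]]

12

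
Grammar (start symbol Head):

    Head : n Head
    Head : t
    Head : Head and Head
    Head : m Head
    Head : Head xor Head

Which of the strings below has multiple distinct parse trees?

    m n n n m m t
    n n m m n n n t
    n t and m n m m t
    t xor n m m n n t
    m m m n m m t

m n n n m m t: 1 tree
n n m m n n n t: 1 tree
n t and m n m m t: 2 trees
t xor n m m n n t: 1 tree
m m m n m m t: 1 tree

n t and m n m m t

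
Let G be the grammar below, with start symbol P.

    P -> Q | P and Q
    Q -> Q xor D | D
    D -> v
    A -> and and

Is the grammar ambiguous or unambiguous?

(A is unreachable from P, so its rules don't affect L(P).) This is a standard precedence ladder (P over Q over D), with each level left-recursive on its own operator ('and' at P, 'xor' at Q). That structure is LR(1), hence unambiguous.

Unambiguous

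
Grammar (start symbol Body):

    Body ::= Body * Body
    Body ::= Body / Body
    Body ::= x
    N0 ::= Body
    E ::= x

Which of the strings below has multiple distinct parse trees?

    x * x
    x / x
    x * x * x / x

x * x * x / x

x * x: 1 tree
x / x: 1 tree
x * x * x / x: 5 trees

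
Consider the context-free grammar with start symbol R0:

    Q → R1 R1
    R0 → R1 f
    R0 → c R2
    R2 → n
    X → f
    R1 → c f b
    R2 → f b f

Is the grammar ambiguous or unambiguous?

Ambiguous

Witness: c f b f

Derivation 1: R0 ⇒ R1 f ⇒ c f b f
Derivation 2: R0 ⇒ c R2 ⇒ c f b f

Two distinct leftmost derivations for the same string.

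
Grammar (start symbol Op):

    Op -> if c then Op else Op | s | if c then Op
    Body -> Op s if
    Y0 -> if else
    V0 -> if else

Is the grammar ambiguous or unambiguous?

Ambiguous

Witness: if c then if c then s else s

Derivation 1: Op ⇒ if c then Op else Op ⇒ if c then if c then Op else Op ⇒ if c then if c then s else Op ⇒ if c then if c then s else s
Derivation 2: Op ⇒ if c then Op ⇒ if c then if c then Op else Op ⇒ if c then if c then s else Op ⇒ if c then if c then s else s

Two distinct leftmost derivations for the same string.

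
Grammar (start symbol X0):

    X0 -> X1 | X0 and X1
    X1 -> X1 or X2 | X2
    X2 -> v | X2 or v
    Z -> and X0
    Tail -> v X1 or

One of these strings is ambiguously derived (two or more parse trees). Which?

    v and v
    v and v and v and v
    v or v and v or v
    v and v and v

v or v and v or v

v and v: 1 tree
v and v and v and v: 1 tree
v or v and v or v: 4 trees
v and v and v: 1 tree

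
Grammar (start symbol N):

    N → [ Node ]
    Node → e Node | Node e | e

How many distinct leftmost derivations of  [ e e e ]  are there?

Parse trees for [ e e e ]:
  [N [ [Node e [Node e [Node e]]] ]]
  [N [ [Node e [Node [Node e] e]] ]]
  [N [ [Node [Node e [Node e]] e] ]]
  [N [ [Node [Node [Node e] e] e] ]]

4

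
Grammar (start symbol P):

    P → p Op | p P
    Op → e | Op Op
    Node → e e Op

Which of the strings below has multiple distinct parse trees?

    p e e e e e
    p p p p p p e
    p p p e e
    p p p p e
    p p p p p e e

p e e e e e: 14 trees
p p p p p p e: 1 tree
p p p e e: 1 tree
p p p p e: 1 tree
p p p p p e e: 1 tree

p e e e e e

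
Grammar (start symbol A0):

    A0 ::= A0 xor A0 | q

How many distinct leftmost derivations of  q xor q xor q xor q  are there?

5

Parse trees for q xor q xor q xor q:
  [A0 [A0 q] xor [A0 [A0 q] xor [A0 [A0 q] xor [A0 q]]]]
  [A0 [A0 q] xor [A0 [A0 [A0 q] xor [A0 q]] xor [A0 q]]]
  [A0 [A0 [A0 q] xor [A0 q]] xor [A0 [A0 q] xor [A0 q]]]
  [A0 [A0 [A0 q] xor [A0 [A0 q] xor [A0 q]]] xor [A0 q]]
  [A0 [A0 [A0 [A0 q] xor [A0 q]] xor [A0 q]] xor [A0 q]]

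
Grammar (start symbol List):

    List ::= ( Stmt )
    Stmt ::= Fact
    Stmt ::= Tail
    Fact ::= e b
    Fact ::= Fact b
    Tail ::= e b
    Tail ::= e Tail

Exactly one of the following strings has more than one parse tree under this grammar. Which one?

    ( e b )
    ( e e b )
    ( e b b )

( e b )

( e b ): 2 trees
( e e b ): 1 tree
( e b b ): 1 tree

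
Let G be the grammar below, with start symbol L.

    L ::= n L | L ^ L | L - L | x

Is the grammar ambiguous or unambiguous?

Witness: n x - x

Derivation 1: L ⇒ n L ⇒ n L - L ⇒ n x - L ⇒ n x - x
Derivation 2: L ⇒ L - L ⇒ n L - L ⇒ n x - L ⇒ n x - x

Two distinct leftmost derivations for the same string.

Ambiguous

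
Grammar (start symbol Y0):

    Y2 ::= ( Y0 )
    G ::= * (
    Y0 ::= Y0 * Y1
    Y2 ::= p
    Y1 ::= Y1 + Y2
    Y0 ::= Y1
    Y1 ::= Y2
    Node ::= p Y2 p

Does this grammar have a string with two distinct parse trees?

Unambiguous

(G, Node are unreachable from Y0, so their rules don't affect L(Y0).) The grammar is stratified — Y0 handles '*' (left-recursive), Y1 handles '+', Y2 atoms. Each operator has a fixed associativity and precedence level, so every string has one parse.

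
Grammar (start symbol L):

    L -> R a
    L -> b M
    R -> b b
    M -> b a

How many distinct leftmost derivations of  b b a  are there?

Parse trees for b b a:
  [L [R b b] a]
  [L b [M b a]]

2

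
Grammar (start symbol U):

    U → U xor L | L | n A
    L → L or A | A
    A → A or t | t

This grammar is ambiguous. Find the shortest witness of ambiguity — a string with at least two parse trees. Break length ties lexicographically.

length 1: no string has ≥2 trees
length 2: no string has ≥2 trees
length 3: t or t has 2 parse trees

Two derivations of t or t:
  U ⇒ L ⇒ L or A ⇒ A or A ⇒ t or A ⇒ t or t
  U ⇒ L ⇒ A ⇒ A or t ⇒ t or t

t or t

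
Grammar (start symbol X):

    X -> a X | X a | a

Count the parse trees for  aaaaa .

16

Parse trees for aaaaa (showing first 6 of 16):
  [X a [X a [X a [X a [X a]]]]]
  [X a [X a [X a [X [X a] a]]]]
  [X a [X a [X [X a [X a]] a]]]
  [X a [X a [X [X [X a] a] a]]]
  [X a [X [X a [X a [X a]]] a]]
  [X a [X [X a [X [X a] a]] a]]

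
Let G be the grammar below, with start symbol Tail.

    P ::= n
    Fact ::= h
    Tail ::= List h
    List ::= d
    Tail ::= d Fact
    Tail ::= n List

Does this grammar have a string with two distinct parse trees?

Witness: d h

Derivation 1: Tail ⇒ List h ⇒ d h
Derivation 2: Tail ⇒ d Fact ⇒ d h

Two distinct leftmost derivations for the same string.

Ambiguous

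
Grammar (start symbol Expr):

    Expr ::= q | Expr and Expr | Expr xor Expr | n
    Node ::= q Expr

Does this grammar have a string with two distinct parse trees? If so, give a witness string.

Ambiguous

Witness: n and n and n

Derivation 1: Expr ⇒ Expr and Expr ⇒ Expr and Expr and Expr ⇒ n and Expr and Expr ⇒ n and n and Expr ⇒ n and n and n
Derivation 2: Expr ⇒ Expr and Expr ⇒ n and Expr ⇒ n and Expr and Expr ⇒ n and n and Expr ⇒ n and n and n

Two distinct leftmost derivations for the same string.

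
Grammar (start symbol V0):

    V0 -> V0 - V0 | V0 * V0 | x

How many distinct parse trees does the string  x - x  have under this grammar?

Parse trees for x - x:
  [V0 [V0 x] - [V0 x]]

1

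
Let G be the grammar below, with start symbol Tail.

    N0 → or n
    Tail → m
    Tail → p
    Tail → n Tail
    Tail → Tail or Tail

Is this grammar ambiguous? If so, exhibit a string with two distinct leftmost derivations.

Ambiguous

Witness: n m or m

Derivation 1: Tail ⇒ n Tail ⇒ n Tail or Tail ⇒ n m or Tail ⇒ n m or m
Derivation 2: Tail ⇒ Tail or Tail ⇒ n Tail or Tail ⇒ n m or Tail ⇒ n m or m

Two distinct leftmost derivations for the same string.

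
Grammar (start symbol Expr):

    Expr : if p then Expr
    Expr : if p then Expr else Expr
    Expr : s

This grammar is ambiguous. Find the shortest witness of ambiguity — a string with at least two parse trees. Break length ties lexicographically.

if p then if p then s else s

length 1: no string has ≥2 trees
length 4: no string has ≥2 trees
length 6: no string has ≥2 trees
length 7: no string has ≥2 trees
length 9: if p then if p then s else s has 2 parse trees

Two derivations of if p then if p then s else s:
  Expr ⇒ if p then Expr ⇒ if p then if p then Expr else Expr ⇒ if p then if p then s else Expr ⇒ if p then if p then s else s
  Expr ⇒ if p then Expr else Expr ⇒ if p then if p then Expr else Expr ⇒ if p then if p then s else Expr ⇒ if p then if p then s else s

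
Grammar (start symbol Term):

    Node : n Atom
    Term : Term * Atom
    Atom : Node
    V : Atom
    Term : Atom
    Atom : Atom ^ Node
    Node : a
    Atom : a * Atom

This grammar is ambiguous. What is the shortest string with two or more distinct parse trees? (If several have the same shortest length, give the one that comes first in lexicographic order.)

a * a

length 1: no string has ≥2 trees
length 2: no string has ≥2 trees
length 3: a * a has 2 parse trees

Two derivations of a * a:
  Term ⇒ Term * Atom ⇒ Atom * Atom ⇒ Node * Atom ⇒ a * Atom ⇒ a * Node ⇒ a * a
  Term ⇒ Atom ⇒ a * Atom ⇒ a * Node ⇒ a * a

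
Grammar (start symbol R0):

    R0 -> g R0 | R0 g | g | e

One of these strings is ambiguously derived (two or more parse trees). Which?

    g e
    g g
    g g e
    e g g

g e: 1 tree
g g: 2 trees
g g e: 1 tree
e g g: 1 tree

g g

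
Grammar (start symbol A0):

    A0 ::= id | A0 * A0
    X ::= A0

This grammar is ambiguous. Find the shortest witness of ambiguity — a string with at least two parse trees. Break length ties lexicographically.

id * id * id

length 1: no string has ≥2 trees
length 3: no string has ≥2 trees
length 5: id * id * id has 2 parse trees

Two derivations of id * id * id:
  A0 ⇒ A0 * A0 ⇒ id * A0 ⇒ id * A0 * A0 ⇒ id * id * A0 ⇒ id * id * id
  A0 ⇒ A0 * A0 ⇒ A0 * A0 * A0 ⇒ id * A0 * A0 ⇒ id * id * A0 ⇒ id * id * id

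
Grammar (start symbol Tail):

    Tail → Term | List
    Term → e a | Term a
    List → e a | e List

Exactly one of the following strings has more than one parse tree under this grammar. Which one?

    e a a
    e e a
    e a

e a a: 1 tree
e e a: 1 tree
e a: 2 trees

e a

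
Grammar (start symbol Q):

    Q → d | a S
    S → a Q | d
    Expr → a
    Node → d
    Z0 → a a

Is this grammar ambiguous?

Unambiguous

(Expr, Node, Z0 are unreachable from Q, so their rules don't affect L(Q).) The reachable rules are right-linear with at most one rule per (nonterminal, next-terminal) pair. Each input token forces the next rule, so parsing is deterministic.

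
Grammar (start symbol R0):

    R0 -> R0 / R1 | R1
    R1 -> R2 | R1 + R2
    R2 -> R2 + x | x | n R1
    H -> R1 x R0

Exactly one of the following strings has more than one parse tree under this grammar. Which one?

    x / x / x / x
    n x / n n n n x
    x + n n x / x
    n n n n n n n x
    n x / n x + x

x / x / x / x: 1 tree
n x / n n n n x: 1 tree
x + n n x / x: 1 tree
n n n n n n n x: 1 tree
n x / n x + x: 4 trees

n x / n x + x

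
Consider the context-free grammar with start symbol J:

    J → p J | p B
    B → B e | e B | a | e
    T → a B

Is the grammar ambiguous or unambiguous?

Ambiguous

Witness: p e e

Derivation 1: J ⇒ p B ⇒ p B e ⇒ p e e
Derivation 2: J ⇒ p B ⇒ p e B ⇒ p e e

Two distinct leftmost derivations for the same string.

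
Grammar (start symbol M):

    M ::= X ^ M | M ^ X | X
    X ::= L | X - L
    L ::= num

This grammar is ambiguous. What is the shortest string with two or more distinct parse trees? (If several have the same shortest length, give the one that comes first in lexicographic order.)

num ^ num

length 1: no string has ≥2 trees
length 3: num ^ num has 2 parse trees

Two derivations of num ^ num:
  M ⇒ X ^ M ⇒ L ^ M ⇒ num ^ M ⇒ num ^ X ⇒ num ^ L ⇒ num ^ num
  M ⇒ M ^ X ⇒ X ^ X ⇒ L ^ X ⇒ num ^ X ⇒ num ^ L ⇒ num ^ num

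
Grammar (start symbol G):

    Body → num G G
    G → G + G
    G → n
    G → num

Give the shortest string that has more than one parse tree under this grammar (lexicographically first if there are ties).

length 1: no string has ≥2 trees
length 3: no string has ≥2 trees
length 5: n + n + n has 2 parse trees

Two derivations of n + n + n:
  G ⇒ G + G ⇒ G + G + G ⇒ n + G + G ⇒ n + n + G ⇒ n + n + n
  G ⇒ G + G ⇒ n + G ⇒ n + G + G ⇒ n + n + G ⇒ n + n + n

n + n + n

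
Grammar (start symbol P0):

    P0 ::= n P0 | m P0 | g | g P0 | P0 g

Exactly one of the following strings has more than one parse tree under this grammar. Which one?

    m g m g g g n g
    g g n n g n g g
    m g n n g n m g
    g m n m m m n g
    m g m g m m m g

g g n n g n g g

m g m g g g n g: 1 tree
g g n n g n g g: 8 trees
m g n n g n m g: 1 tree
g m n m m m n g: 1 tree
m g m g m m m g: 1 tree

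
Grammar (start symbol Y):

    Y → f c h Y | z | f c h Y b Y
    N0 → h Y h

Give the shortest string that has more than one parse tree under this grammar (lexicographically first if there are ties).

length 1: no string has ≥2 trees
length 4: no string has ≥2 trees
length 6: no string has ≥2 trees
length 7: no string has ≥2 trees
length 9: f c h f c h z b z has 2 parse trees

Two derivations of f c h f c h z b z:
  Y ⇒ f c h Y ⇒ f c h f c h Y b Y ⇒ f c h f c h z b Y ⇒ f c h f c h z b z
  Y ⇒ f c h Y b Y ⇒ f c h f c h Y b Y ⇒ f c h f c h z b Y ⇒ f c h f c h z b z

f c h f c h z b z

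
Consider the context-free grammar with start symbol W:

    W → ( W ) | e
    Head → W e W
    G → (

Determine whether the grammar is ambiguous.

Only W is reachable from W; ignoring the rest: L(W) is { openⁿ atom closeⁿ : n ≥ 0 }. The bracket depth fixes n, and the derivation is forced at every step.

Unambiguous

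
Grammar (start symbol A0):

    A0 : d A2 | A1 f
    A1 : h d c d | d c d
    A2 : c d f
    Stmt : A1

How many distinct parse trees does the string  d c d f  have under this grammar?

2

Parse trees for d c d f:
  [A0 d [A2 c d f]]
  [A0 [A1 d c d] f]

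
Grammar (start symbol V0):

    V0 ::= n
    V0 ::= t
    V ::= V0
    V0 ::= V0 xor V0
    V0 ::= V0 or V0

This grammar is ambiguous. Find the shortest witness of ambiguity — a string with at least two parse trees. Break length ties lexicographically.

length 1: no string has ≥2 trees
length 3: no string has ≥2 trees
length 5: n or n or n has 2 parse trees

Two derivations of n or n or n:
  V0 ⇒ V0 or V0 ⇒ n or V0 ⇒ n or V0 or V0 ⇒ n or n or V0 ⇒ n or n or n
  V0 ⇒ V0 or V0 ⇒ V0 or V0 or V0 ⇒ n or V0 or V0 ⇒ n or n or V0 ⇒ n or n or n

n or n or n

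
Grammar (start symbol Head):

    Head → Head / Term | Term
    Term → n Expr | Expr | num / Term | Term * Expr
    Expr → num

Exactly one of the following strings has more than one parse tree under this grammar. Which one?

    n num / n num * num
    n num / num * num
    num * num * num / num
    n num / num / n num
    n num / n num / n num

n num / num / n num

n num / n num * num: 1 tree
n num / num * num: 1 tree
num * num * num / num: 1 tree
n num / num / n num: 2 trees
n num / n num / n num: 1 tree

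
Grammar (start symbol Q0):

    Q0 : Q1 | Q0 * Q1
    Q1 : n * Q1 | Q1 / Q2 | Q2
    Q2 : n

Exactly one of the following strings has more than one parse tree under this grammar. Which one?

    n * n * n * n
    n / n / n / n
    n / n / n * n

n * n * n * n

n * n * n * n: 8 trees
n / n / n / n: 1 tree
n / n / n * n: 1 tree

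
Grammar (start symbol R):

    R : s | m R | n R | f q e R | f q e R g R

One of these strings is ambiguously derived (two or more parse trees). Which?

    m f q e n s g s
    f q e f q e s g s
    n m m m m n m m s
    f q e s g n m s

m f q e n s g s: 1 tree
f q e f q e s g s: 2 trees
n m m m m n m m s: 1 tree
f q e s g n m s: 1 tree

f q e f q e s g s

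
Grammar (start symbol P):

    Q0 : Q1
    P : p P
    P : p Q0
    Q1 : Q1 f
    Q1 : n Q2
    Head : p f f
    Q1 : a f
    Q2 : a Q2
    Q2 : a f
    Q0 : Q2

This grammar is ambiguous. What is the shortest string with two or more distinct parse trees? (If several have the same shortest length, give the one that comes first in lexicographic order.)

length 3: p a f has 2 parse trees

Two derivations of p a f:
  P ⇒ p Q0 ⇒ p Q1 ⇒ p a f
  P ⇒ p Q0 ⇒ p Q2 ⇒ p a f

p a f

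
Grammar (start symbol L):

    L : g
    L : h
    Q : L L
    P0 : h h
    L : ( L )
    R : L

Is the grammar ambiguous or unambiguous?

Unambiguous

Only L is reachable from L; ignoring the rest: L(L) is { openⁿ atom closeⁿ : n ≥ 0 }. The bracket depth fixes n, and the derivation is forced at every step.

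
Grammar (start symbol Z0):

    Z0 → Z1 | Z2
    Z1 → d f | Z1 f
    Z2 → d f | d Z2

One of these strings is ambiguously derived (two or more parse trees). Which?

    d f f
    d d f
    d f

d f

d f f: 1 tree
d d f: 1 tree
d f: 2 trees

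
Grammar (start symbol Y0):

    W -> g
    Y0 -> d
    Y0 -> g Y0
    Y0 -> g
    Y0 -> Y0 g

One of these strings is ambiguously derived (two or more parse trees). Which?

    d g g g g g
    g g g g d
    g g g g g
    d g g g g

g g g g g

d g g g g g: 1 tree
g g g g d: 1 tree
g g g g g: 16 trees
d g g g g: 1 tree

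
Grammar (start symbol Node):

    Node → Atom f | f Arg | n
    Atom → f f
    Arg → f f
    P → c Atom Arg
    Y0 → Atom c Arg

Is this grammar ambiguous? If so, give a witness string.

Witness: f f f

Derivation 1: Node ⇒ Atom f ⇒ f f f
Derivation 2: Node ⇒ f Arg ⇒ f f f

Two distinct leftmost derivations for the same string.

Ambiguous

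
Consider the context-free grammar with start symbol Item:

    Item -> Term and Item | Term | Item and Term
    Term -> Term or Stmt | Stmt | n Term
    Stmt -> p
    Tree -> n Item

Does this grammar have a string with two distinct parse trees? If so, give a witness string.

Witness: p and p

Derivation 1: Item ⇒ Term and Item ⇒ Stmt and Item ⇒ p and Item ⇒ p and Term ⇒ p and Stmt ⇒ p and p
Derivation 2: Item ⇒ Item and Term ⇒ Term and Term ⇒ Stmt and Term ⇒ p and Term ⇒ p and Stmt ⇒ p and p

Two distinct leftmost derivations for the same string.

Ambiguous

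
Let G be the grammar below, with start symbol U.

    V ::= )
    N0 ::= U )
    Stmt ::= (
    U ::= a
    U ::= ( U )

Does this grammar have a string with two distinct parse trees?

(Stmt, N0, V are unreachable from U, so their rules don't affect L(U).) Each string is a nest of matched brackets around a single atom. An opening bracket forces the recursive rule; an atom forces the base rule.

Unambiguous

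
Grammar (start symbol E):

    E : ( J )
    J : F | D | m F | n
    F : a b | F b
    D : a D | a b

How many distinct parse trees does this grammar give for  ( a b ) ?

2

Parse trees for ( a b ):
  [E ( [J [F a b]] )]
  [E ( [J [D a b]] )]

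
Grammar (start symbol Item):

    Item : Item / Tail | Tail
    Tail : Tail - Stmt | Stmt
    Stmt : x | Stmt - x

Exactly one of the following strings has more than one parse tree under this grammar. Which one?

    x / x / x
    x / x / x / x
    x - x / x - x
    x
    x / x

x - x / x - x

x / x / x: 1 tree
x / x / x / x: 1 tree
x - x / x - x: 4 trees
x: 1 tree
x / x: 1 tree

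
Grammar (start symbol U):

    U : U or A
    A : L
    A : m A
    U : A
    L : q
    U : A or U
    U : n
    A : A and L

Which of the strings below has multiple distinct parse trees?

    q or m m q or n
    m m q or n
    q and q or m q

q or m m q or n: 1 tree
m m q or n: 1 tree
q and q or m q: 2 trees

q and q or m q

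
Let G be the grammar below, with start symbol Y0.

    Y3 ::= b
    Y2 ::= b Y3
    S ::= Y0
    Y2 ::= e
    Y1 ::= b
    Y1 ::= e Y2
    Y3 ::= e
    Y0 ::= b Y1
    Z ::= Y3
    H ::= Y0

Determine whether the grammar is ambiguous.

Only Y0, Y1, Y2, Y3 are reachable from Y0; ignoring the rest: Restricted to the reachable nonterminals, every rule has the form A → t or A → t B, and no two rules for the same A share a first terminal. The grammar encodes a DFA — one run per string.

Unambiguous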